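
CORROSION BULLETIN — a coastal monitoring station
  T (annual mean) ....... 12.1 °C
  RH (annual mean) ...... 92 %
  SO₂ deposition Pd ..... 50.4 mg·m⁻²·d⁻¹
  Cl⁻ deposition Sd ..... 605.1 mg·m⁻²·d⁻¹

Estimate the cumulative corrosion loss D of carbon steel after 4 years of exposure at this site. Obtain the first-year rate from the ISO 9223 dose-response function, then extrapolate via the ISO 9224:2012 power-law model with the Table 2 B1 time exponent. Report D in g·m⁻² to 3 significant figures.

carbon steel: temperature factor f = -0.054·(2.1) = -0.1134
  SO₂ term: 1.77·50.4^0.52·exp(0.02·92-0.1134) = 76.4
  Sd branch = 0.102·Sd^0.62·e^(0.033·RH+0.04·T) = 182.8 μm/a
  r_corr = 76.4 + 182.8 = 259.2 μm/a
Long-term exponent b (ISO 9224 Table 2, B1) = 0.523
  D(4) = 259.2 × 4^0.523 = 259.2 × 2.065 = 535.3 μm
  Mass loss = 535.3 μm × 7.85 g/cm³ = 4202 g·m⁻²

D(4) = 4.20e+03 g·m⁻²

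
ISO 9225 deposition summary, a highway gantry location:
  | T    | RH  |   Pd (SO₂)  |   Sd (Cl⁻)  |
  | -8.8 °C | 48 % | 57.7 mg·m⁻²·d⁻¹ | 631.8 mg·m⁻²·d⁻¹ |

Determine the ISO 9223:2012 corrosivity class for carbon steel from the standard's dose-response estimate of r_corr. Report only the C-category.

C2

carbon steel: f(T) = +0.150·(T−10) [T≤10 °C] = -2.8200
  Pd branch = 1.77·Pd^0.52·e^(0.02·RH+f) = 2.27 μm/a
  Cl⁻ term: 0.102·631.8^0.62·exp(0.033·48+0.04·-8.8) = 19.06
  sum: 2.27 + 19.06 → r_corr = 21.32 μm/a
Category bounds: 1.3…25 μm/a bracket r_corr ⇒ C2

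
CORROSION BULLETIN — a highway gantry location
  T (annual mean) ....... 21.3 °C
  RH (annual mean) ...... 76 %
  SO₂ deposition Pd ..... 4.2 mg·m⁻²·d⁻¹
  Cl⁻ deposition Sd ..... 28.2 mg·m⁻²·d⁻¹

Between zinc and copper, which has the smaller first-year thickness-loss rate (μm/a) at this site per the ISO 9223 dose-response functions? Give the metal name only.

copper

zinc: T>10 °C ⇒ hinge -0.071·(21.3−10) = -0.8023
  sulphur-dioxide contribution → 0.3587 μm/a
  chloride contribution → 1.318 μm/a
  total first-year rate 1.677 μm/a
copper: f(T) = -0.080·(T−10) [T>10 °C] = -0.9040
  sulphur-dioxide contribution → 0.2761 μm/a
  chloride contribution → 1.106 μm/a
  total first-year rate 1.382 μm/a
Ordering by μm/a: zinc (1.68) > copper (1.38)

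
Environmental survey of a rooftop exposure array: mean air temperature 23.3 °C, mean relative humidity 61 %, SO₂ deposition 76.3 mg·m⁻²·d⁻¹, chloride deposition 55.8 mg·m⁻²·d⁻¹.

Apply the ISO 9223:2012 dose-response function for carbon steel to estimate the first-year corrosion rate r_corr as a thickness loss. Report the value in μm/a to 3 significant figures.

r_corr = 51.3 μm/a

carbon steel: f(T) = -0.054·(T−10) [T>10 °C] = -0.7182
  Pd branch = 1.77·Pd^0.52·e^(0.02·RH+f) = 27.85 μm/a
  Sd branch = 0.102·Sd^0.62·e^(0.033·RH+0.04·T) = 23.47 μm/a
  sum: 27.85 + 23.47 → r_corr = 51.32 μm/a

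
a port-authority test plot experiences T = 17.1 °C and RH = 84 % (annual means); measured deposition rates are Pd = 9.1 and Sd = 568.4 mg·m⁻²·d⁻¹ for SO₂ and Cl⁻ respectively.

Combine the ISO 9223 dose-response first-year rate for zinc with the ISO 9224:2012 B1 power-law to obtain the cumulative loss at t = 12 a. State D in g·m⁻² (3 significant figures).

D(12) = 346 g·m⁻²

zinc: T>10 °C ⇒ hinge -0.071·(17.1−10) = -0.5041
  Pd branch = 0.0129·Pd^0.44·e^(0.046·RH+f) = 0.9812 μm/a
  Cl⁻ term: 0.0175·568.4^0.57·exp(0.008·84+0.085·17.1) = 5.449
  sum: 0.9812 + 5.449 → r_corr = 6.43 μm/a
Long-term exponent b (ISO 9224 Table 2, B1) = 0.813
  D(12) = 6.43 × 12^0.813 = 6.43 × 7.54 = 48.48 μm
  Mass loss = 48.48 μm × 7.14 g/cm³ = 346.2 g·m⁻²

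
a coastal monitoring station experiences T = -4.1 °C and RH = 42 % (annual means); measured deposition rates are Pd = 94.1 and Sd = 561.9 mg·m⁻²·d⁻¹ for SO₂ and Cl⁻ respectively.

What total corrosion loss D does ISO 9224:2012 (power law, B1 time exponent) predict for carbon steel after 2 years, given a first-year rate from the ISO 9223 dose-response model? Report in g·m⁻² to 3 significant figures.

D(2) = 257 g·m⁻²

carbon steel: T≤10 °C ⇒ hinge +0.150·(-4.1−10) = -2.1150
  Pd branch = 1.77·Pd^0.52·e^(0.02·RH+f) = 5.254 μm/a
  Sd branch = 0.102·Sd^0.62·e^(0.033·RH+0.04·T) = 17.54 μm/a
  r_corr = 5.254 + 17.54 = 22.8 μm/a
Long-term exponent b (ISO 9224 Table 2, B1) = 0.523
  D(2) = 22.8 × 2^0.523 = 22.8 × 1.437 = 32.76 μm
  Mass loss = 32.76 μm × 7.85 g/cm³ = 257.1 g·m⁻²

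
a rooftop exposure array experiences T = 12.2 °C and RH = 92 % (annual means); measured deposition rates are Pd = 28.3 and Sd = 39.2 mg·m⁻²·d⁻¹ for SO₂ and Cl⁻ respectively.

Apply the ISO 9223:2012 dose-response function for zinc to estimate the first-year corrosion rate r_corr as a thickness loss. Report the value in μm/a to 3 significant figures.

r_corr = 4.14 μm/a

zinc: temperature factor f = -0.071·(2.2) = -0.1562
  Pd branch = 0.0129·Pd^0.44·e^(0.046·RH+f) = 3.307 μm/a
  Cl⁻ term: 0.0175·39.2^0.57·exp(0.008·92+0.085·12.2) = 0.8341
  r_corr = 3.307 + 0.8341 = 4.141 μm/a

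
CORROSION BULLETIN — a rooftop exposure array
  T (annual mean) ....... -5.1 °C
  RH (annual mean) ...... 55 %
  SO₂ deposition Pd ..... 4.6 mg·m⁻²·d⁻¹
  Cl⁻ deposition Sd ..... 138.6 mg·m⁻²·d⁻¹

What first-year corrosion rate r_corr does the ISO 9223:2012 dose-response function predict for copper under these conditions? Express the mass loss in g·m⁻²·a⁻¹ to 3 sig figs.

r_corr = 2.23 g·m⁻²·a⁻¹

copper: f(T) = +0.126·(T−10) [T≤10 °C] = -1.9026
  Pd branch = 0.0053·Pd^0.26·e^(0.059·RH+f) = 0.03017 μm/a
  Cl⁻ term: 0.01025·138.6^0.27·exp(0.036·55+0.049·-5.1) = 0.219
  r_corr = 0.03017 + 0.219 = 0.2491 μm/a
Convert to mass loss: 0.2491 μm/a × 8.96 g/cm³ = 2.232 g·m⁻²·a⁻¹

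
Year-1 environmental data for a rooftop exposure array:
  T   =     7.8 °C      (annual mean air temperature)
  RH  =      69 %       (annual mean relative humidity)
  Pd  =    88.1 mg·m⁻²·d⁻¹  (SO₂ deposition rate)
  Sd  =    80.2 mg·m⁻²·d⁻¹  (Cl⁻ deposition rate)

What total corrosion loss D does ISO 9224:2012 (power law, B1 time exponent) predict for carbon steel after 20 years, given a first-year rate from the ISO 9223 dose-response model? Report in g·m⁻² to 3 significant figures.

carbon steel: temperature factor f = +0.150·(-2.2) = -0.3300
  SO₂ term: 1.77·88.1^0.52·exp(0.02·69-0.3300) = 51.92
  Sd branch = 0.102·Sd^0.62·e^(0.033·RH+0.04·T) = 20.59 μm/a
  r_corr = 51.92 + 20.59 = 72.51 μm/a
Long-term exponent b (ISO 9224 Table 2, B1) = 0.523
  D(20) = 72.51 × 20^0.523 = 72.51 × 4.791 = 347.4 μm
  Mass loss = 347.4 μm × 7.85 g/cm³ = 2727 g·m⁻²

D(20) = 2.73e+03 g·m⁻²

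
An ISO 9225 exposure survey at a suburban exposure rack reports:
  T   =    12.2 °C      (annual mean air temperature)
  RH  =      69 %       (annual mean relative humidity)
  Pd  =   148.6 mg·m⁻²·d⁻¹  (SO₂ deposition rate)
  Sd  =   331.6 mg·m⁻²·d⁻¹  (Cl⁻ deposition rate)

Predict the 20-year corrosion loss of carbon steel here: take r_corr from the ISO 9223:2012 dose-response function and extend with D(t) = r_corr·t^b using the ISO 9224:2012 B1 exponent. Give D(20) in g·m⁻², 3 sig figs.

D(20) = 5.39e+03 g·m⁻²

carbon steel: temperature factor f = -0.054·(2.2) = -0.1188
  Pd branch = 1.77·Pd^0.52·e^(0.02·RH+f) = 84.17 μm/a
  Sd branch = 0.102·Sd^0.62·e^(0.033·RH+0.04·T) = 59.18 μm/a
  sum: 84.17 + 59.18 → r_corr = 143.4 μm/a
Power-law: D(20) = r_corr · 20^0.523
  D(20) = 143.4 × 20^0.523 = 143.4 × 4.791 = 686.8 μm
  Mass loss = 686.8 μm × 7.85 g/cm³ = 5392 g·m⁻²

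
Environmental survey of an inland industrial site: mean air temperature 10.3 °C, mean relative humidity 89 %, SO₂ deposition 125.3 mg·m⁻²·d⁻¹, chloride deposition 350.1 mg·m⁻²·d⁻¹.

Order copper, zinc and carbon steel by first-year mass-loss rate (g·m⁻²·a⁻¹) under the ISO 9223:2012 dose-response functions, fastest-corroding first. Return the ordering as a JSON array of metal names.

["carbon steel", "zinc", "copper"]

copper: temperature factor f = -0.080·(0.3) = -0.0240
  SO₂ term: 0.0053·125.3^0.26·exp(0.059·89-0.0240) = 3.466
  Sd branch = 0.01025·Sd^0.27·e^(0.036·RH+0.049·T) = 2.034 μm/a
  sum: 3.466 + 2.034 → r_corr = 5.5 μm/a
  mass loss = 5.5 μm/a × 8.96 g/cm³ = 49.28 g·m⁻²·a⁻¹
zinc: temperature factor f = -0.071·(0.3) = -0.0213
  SO₂ term: 0.0129·125.3^0.44·exp(0.046·89-0.0213) = 6.345
  Sd branch = 0.0175·Sd^0.57·e^(0.008·RH+0.085·T) = 2.414 μm/a
  sum: 6.345 + 2.414 → r_corr = 8.759 μm/a
  mass loss = 8.759 μm/a × 7.14 g/cm³ = 62.54 g·m⁻²·a⁻¹
carbon steel: temperature factor f = -0.054·(0.3) = -0.0162
  SO₂ term: 1.77·125.3^0.52·exp(0.02·89-0.0162) = 127.3
  Cl⁻ term: 0.102·350.1^0.62·exp(0.033·89+0.04·10.3) = 109.8
  r_corr = 127.3 + 109.8 = 237.1 μm/a
  mass loss = 237.1 μm/a × 7.85 g/cm³ = 1861 g·m⁻²·a⁻¹
Ordering by g·m⁻²·a⁻¹: carbon steel (1860) > zinc (62.5) > copper (49.3)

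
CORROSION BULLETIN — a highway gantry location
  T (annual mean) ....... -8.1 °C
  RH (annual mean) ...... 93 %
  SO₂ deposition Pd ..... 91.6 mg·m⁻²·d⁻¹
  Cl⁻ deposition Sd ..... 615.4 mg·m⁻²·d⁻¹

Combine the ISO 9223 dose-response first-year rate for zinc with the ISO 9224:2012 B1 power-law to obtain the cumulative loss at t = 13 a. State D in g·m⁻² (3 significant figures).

D(13) = 237 g·m⁻²

zinc: T≤10 °C ⇒ hinge +0.038·(-8.1−10) = -0.6878
  Pd branch = 0.0129·Pd^0.44·e^(0.046·RH+f) = 3.412 μm/a
  Cl⁻ term: 0.0175·615.4^0.57·exp(0.008·93+0.085·-8.1) = 0.7194
  r_corr = 3.412 + 0.7194 = 4.132 μm/a
Long-term exponent b (ISO 9224 Table 2, B1) = 0.813
  D(13) = 4.132 × 13^0.813 = 4.132 × 8.047 = 33.25 μm
  Mass loss = 33.25 μm × 7.14 g/cm³ = 237.4 g·m⁻²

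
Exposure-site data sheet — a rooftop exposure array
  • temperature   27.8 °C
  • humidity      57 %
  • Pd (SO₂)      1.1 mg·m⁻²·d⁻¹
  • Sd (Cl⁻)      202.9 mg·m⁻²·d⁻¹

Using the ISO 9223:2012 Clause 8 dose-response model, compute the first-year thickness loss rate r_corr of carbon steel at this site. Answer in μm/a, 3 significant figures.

r_corr = 57.0 μm/a

carbon steel: temperature factor f = -0.054·(17.8) = -0.9612
  SO₂ term: 1.77·1.1^0.52·exp(0.02·57-0.9612) = 2.224
  Sd branch = 0.102·Sd^0.62·e^(0.033·RH+0.04·T) = 54.82 μm/a
  sum: 2.224 + 54.82 → r_corr = 57.05 μm/a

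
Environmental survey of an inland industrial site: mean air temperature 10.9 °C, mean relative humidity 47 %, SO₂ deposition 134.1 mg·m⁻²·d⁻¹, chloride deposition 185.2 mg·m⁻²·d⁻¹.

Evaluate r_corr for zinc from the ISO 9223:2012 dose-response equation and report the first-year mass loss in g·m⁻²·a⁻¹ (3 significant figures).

r_corr = 15.5 g·m⁻²·a⁻¹

zinc: temperature factor f = -0.071·(0.9) = -0.0639
  SO₂ term: 0.0129·134.1^0.44·exp(0.046·47-0.0639) = 0.9075
  Cl⁻ term: 0.0175·185.2^0.57·exp(0.008·47+0.085·10.9) = 1.263
  r_corr = 0.9075 + 1.263 = 2.17 μm/a
Convert to mass loss: 2.17 μm/a × 7.14 g/cm³ = 15.49 g·m⁻²·a⁻¹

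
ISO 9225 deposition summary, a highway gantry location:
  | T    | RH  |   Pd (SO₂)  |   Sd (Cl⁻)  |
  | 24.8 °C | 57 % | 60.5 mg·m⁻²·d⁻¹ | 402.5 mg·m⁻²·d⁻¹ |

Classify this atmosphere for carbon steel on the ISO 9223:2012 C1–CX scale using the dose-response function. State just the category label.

carbon steel: f(T) = -0.054·(T−10) [T>10 °C] = -0.7992
  sulphur-dioxide contribution → 21.01 μm/a
  chloride contribution → 74.35 μm/a
  ⇒ r_corr(carbon steel) = 95.36 μm/a
95.4 μm/a falls in (80, 200] for carbon steel → category C5

C5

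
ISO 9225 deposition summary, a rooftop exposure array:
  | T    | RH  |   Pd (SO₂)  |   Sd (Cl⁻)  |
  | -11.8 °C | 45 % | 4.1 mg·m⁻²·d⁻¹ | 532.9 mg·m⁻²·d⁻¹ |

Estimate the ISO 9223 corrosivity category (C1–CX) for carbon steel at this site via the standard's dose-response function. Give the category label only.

C2

carbon steel: f(T) = +0.150·(T−10) [T≤10 °C] = -3.2700
  Pd branch = 1.77·Pd^0.52·e^(0.02·RH+f) = 0.3446 μm/a
  Sd branch = 0.102·Sd^0.62·e^(0.033·RH+0.04·T) = 13.77 μm/a
  sum: 0.3446 + 13.77 → r_corr = 14.12 μm/a
ISO 9223 Table 2 (carbon steel): 1.3 < 14.1 ≤ 25 μm/a ⇒ C2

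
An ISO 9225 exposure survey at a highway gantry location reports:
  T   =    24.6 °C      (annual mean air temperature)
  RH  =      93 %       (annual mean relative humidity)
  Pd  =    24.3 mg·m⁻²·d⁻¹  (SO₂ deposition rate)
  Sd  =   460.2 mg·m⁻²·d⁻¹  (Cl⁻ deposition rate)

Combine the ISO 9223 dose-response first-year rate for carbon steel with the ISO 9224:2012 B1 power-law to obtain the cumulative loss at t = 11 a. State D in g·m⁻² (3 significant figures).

carbon steel: T>10 °C ⇒ hinge -0.054·(24.6−10) = -0.7884
  Pd branch = 1.77·Pd^0.52·e^(0.02·RH+f) = 27.16 μm/a
  Sd branch = 0.102·Sd^0.62·e^(0.033·RH+0.04·T) = 262.9 μm/a
  sum: 27.16 + 262.9 → r_corr = 290.1 μm/a
ISO 9224: D(t) = r_corr · t^b with b = 0.523 (carbon steel, B1)
  D(11) = 290.1 × 11^0.523 = 290.1 × 3.505 = 1017 μm
  Mass loss = 1017 μm × 7.85 g/cm³ = 7980 g·m⁻²

D(11) = 7.98e+03 g·m⁻²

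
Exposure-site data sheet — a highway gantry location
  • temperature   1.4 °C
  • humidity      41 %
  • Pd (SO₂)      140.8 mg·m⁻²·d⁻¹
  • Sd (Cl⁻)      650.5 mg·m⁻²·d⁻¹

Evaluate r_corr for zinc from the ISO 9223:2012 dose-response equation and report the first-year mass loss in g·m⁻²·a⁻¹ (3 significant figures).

zinc: T≤10 °C ⇒ hinge +0.038·(1.4−10) = -0.3268
  Pd branch = 0.0129·Pd^0.44·e^(0.046·RH+f) = 0.5409 μm/a
  Cl⁻ term: 0.0175·650.5^0.57·exp(0.008·41+0.085·1.4) = 1.098
  r_corr = 0.5409 + 1.098 = 1.639 μm/a
Convert to mass loss: 1.639 μm/a × 7.14 g/cm³ = 11.7 g·m⁻²·a⁻¹

r_corr = 11.7 g·m⁻²·a⁻¹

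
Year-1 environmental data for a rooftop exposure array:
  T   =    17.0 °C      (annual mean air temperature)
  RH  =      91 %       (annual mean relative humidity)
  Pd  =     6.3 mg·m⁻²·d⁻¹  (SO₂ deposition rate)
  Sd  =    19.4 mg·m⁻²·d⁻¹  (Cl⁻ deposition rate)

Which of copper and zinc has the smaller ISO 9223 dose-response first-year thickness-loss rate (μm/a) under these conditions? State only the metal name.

zinc

copper: T>10 °C ⇒ hinge -0.080·(17.0−10) = -0.5600
  sulphur-dioxide contribution → 1.049 μm/a
  chloride contribution → 1.39 μm/a
  ⇒ r_corr(copper) = 2.438 μm/a
zinc: f(T) = -0.071·(T−10) [T>10 °C] = -0.4970
  sulphur-dioxide contribution → 1.16 μm/a
  chloride contribution → 0.8333 μm/a
  total first-year rate 1.993 μm/a
Ordering by μm/a: copper (2.44) > zinc (1.99)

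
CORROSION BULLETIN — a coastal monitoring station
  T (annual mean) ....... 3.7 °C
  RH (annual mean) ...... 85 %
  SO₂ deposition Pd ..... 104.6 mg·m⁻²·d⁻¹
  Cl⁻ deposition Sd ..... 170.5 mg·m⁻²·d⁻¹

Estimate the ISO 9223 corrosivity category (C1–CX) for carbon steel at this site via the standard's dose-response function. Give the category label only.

C5

carbon steel: f(T) = +0.150·(T−10) [T≤10 °C] = -0.9450
  Pd branch = 1.77·Pd^0.52·e^(0.02·RH+f) = 42.27 μm/a
  Cl⁻ term: 0.102·170.5^0.62·exp(0.033·85+0.04·3.7) = 47.29
  r_corr = 42.27 + 47.29 = 89.56 μm/a
ISO 9223 Table 2 (carbon steel): 80 < 89.6 ≤ 200 μm/a ⇒ C5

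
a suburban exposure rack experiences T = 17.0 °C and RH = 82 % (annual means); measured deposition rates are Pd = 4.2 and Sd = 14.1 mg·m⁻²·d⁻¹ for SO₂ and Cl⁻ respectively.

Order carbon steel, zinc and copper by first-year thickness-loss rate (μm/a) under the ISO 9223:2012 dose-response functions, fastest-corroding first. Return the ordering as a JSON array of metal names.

carbon steel: T>10 °C ⇒ hinge -0.054·(17.0−10) = -0.3780
  SO₂ term: 1.77·4.2^0.52·exp(0.02·82-0.3780) = 13.19
  Cl⁻ term: 0.102·14.1^0.62·exp(0.033·82+0.04·17.0) = 15.55
  r_corr = 13.19 + 15.55 = 28.73 μm/a
zinc: temperature factor f = -0.071·(7.0) = -0.4970
  SO₂ term: 0.0129·4.2^0.44·exp(0.046·82-0.4970) = 0.6414
  Cl⁻ term: 0.0175·14.1^0.57·exp(0.008·82+0.085·17.0) = 0.6465
  r_corr = 0.6414 + 0.6465 = 1.288 μm/a
copper: T>10 °C ⇒ hinge -0.080·(17.0−10) = -0.5600
  SO₂ term: 0.0053·4.2^0.26·exp(0.059·82-0.5600) = 0.5549
  Cl⁻ term: 0.01025·14.1^0.27·exp(0.036·82+0.049·17.0) = 0.9222
  sum: 0.5549 + 0.9222 → r_corr = 1.477 μm/a
Ordering by μm/a: carbon steel (28.7) > copper (1.48) > zinc (1.29)

["carbon steel", "copper", "zinc"]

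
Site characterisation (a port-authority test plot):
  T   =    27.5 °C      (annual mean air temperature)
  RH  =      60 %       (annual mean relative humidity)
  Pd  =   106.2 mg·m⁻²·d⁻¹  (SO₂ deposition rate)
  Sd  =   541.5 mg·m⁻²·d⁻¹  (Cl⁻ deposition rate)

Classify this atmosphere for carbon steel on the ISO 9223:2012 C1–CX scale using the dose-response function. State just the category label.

carbon steel: f(T) = -0.054·(T−10) [T>10 °C] = -0.9450
  SO₂ term: 1.77·106.2^0.52·exp(0.02·60-0.9450) = 25.84
  Cl⁻ term: 0.102·541.5^0.62·exp(0.033·60+0.04·27.5) = 109.9
  r_corr = 25.84 + 109.9 = 135.8 μm/a
Category bounds: 80…200 μm/a bracket r_corr ⇒ C5

C5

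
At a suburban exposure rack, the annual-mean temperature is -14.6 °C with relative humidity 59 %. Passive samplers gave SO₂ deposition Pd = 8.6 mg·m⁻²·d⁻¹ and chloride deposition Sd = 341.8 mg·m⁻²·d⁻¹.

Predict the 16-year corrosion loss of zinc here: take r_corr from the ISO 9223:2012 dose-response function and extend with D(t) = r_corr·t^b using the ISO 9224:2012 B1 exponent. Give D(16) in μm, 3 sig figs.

zinc: f(T) = +0.038·(T−10) [T≤10 °C] = -0.9348
  Pd branch = 0.0129·Pd^0.44·e^(0.046·RH+f) = 0.197 μm/a
  Cl⁻ term: 0.0175·341.8^0.57·exp(0.008·59+0.085·-14.6) = 0.2256
  r_corr = 0.197 + 0.2256 = 0.4226 μm/a
Long-term exponent b (ISO 9224 Table 2, B1) = 0.813
  D(16) = 0.4226 × 16^0.813 = 0.4226 × 9.527 = 4.026 μm

D(16) = 4.03 μm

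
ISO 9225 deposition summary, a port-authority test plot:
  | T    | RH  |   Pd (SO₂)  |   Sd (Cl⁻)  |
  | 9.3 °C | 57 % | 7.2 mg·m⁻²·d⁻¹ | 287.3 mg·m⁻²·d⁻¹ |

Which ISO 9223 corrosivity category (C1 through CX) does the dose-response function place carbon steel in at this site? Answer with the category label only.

C3

carbon steel: T≤10 °C ⇒ hinge +0.150·(9.3−10) = -0.1050
  sulphur-dioxide contribution → 13.91 μm/a
  chloride contribution → 32.45 μm/a
  ⇒ r_corr(carbon steel) = 46.36 μm/a
Category bounds: 25…50 μm/a bracket r_corr ⇒ C3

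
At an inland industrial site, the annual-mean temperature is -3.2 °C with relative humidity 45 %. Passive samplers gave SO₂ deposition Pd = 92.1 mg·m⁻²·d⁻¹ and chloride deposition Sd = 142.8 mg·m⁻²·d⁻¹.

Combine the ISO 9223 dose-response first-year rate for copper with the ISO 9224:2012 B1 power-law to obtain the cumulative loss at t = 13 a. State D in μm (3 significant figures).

D(13) = 1.19 μm

copper: T≤10 °C ⇒ hinge +0.126·(-3.2−10) = -1.6632
  SO₂ term: 0.0053·92.1^0.26·exp(0.059·45-1.6632) = 0.04631
  Cl⁻ term: 0.01025·142.8^0.27·exp(0.036·45+0.049·-3.2) = 0.169
  sum: 0.04631 + 0.169 → r_corr = 0.2153 μm/a
Long-term exponent b (ISO 9224 Table 2, B1) = 0.667
  D(13) = 0.2153 × 13^0.667 = 0.2153 × 5.534 = 1.192 μm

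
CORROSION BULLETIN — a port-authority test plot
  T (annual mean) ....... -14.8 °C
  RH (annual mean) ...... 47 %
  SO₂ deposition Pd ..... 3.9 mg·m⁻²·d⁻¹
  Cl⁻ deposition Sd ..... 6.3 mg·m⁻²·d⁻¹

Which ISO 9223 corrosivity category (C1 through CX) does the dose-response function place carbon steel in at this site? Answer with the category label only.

C1

carbon steel: f(T) = +0.150·(T−10) [T≤10 °C] = -3.7200
  sulphur-dioxide contribution → 0.2228 μm/a
  chloride contribution → 0.8331 μm/a
  total first-year rate 1.056 μm/a
Category bounds: 0…1.3 μm/a bracket r_corr ⇒ C1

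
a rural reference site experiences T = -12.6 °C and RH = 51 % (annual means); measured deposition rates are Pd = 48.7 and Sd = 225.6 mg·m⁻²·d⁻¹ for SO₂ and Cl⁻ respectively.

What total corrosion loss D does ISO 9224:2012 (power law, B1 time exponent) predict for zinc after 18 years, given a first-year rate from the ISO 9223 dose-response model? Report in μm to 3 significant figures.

D(18) = 5.38 μm

zinc: temperature factor f = +0.038·(-22.6) = -0.8588
  SO₂ term: 0.0129·48.7^0.44·exp(0.046·51-0.8588) = 0.3155
  Cl⁻ term: 0.0175·225.6^0.57·exp(0.008·51+0.085·-12.6) = 0.1979
  r_corr = 0.3155 + 0.1979 = 0.5134 μm/a
Power-law: D(18) = r_corr · 18^0.813
  D(18) = 0.5134 × 18^0.813 = 0.5134 × 10.48 = 5.383 μm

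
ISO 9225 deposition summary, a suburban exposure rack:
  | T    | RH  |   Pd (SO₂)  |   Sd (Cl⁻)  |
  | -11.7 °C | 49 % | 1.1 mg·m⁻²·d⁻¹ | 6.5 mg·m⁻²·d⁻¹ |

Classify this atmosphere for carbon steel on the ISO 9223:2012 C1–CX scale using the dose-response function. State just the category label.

carbon steel: f(T) = +0.150·(T−10) [T≤10 °C] = -3.2550
  sulphur-dioxide contribution → 0.1912 μm/a
  chloride contribution → 1.027 μm/a
  ⇒ r_corr(carbon steel) = 1.218 μm/a
ISO 9223 Table 2 (carbon steel): 0 < 1.22 ≤ 1.3 μm/a ⇒ C1

C1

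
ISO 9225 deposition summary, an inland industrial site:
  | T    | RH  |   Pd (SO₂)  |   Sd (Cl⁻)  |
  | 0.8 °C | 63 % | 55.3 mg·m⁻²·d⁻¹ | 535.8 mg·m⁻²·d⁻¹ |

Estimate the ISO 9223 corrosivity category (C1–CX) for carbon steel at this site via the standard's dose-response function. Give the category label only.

carbon steel: T≤10 °C ⇒ hinge +0.150·(0.8−10) = -1.3800
  sulphur-dioxide contribution → 12.65 μm/a
  chloride contribution → 41.44 μm/a
  ⇒ r_corr(carbon steel) = 54.09 μm/a
Category bounds: 50…80 μm/a bracket r_corr ⇒ C4

C4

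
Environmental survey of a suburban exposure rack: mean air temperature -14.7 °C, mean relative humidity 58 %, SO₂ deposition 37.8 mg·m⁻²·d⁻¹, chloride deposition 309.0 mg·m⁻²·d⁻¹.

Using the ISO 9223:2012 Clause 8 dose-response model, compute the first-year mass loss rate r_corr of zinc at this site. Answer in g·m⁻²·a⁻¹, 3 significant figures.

zinc: temperature factor f = +0.038·(-24.7) = -0.9386
  sulphur-dioxide contribution → 0.3595 μm/a
  chloride contribution → 0.2095 μm/a
  total first-year rate 0.569 μm/a
Convert to mass loss: 0.569 μm/a × 7.14 g/cm³ = 4.063 g·m⁻²·a⁻¹

r_corr = 4.06 g·m⁻²·a⁻¹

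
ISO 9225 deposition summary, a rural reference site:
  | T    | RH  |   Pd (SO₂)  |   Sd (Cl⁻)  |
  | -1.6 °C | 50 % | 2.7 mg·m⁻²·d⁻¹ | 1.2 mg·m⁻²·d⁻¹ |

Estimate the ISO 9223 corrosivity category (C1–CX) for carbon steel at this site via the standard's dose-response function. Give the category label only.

carbon steel: T≤10 °C ⇒ hinge +0.150·(-1.6−10) = -1.7400
  Pd branch = 1.77·Pd^0.52·e^(0.02·RH+f) = 1.415 μm/a
  Cl⁻ term: 0.102·1.2^0.62·exp(0.033·50+0.04·-1.6) = 0.5578
  sum: 1.415 + 0.5578 → r_corr = 1.973 μm/a
1.97 μm/a falls in (1.3, 25] for carbon steel → category C2

C2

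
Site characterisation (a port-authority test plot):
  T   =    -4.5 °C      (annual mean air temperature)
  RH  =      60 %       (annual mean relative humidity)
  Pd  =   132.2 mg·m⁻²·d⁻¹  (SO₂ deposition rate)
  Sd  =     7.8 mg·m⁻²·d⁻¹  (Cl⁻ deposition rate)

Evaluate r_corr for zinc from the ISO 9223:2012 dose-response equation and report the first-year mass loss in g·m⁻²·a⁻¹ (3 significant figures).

r_corr = 7.64 g·m⁻²·a⁻¹

zinc: f(T) = +0.038·(T−10) [T≤10 °C] = -0.5510
  Pd branch = 0.0129·Pd^0.44·e^(0.046·RH+f) = 1.008 μm/a
  Sd branch = 0.0175·Sd^0.57·e^(0.008·RH+0.085·T) = 0.06221 μm/a
  sum: 1.008 + 0.06221 → r_corr = 1.07 μm/a
Convert to mass loss: 1.07 μm/a × 7.14 g/cm³ = 7.638 g·m⁻²·a⁻¹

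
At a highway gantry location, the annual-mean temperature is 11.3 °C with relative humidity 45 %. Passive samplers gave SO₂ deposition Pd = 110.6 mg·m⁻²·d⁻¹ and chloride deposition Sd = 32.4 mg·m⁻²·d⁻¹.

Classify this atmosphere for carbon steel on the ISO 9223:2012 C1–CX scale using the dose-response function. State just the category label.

C4

carbon steel: temperature factor f = -0.054·(1.3) = -0.0702
  SO₂ term: 1.77·110.6^0.52·exp(0.02·45-0.0702) = 46.89
  Sd branch = 0.102·Sd^0.62·e^(0.033·RH+0.04·T) = 6.115 μm/a
  sum: 46.89 + 6.115 → r_corr = 53.01 μm/a
53 μm/a falls in (50, 80] for carbon steel → category C4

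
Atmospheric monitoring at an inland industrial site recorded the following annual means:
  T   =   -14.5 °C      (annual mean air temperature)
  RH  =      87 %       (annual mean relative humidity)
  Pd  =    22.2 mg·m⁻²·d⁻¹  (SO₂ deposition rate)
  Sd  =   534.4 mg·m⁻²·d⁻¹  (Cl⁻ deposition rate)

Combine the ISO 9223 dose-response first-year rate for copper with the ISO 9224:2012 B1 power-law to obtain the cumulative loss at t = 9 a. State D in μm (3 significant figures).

copper: temperature factor f = +0.126·(-24.5) = -3.0870
  Pd branch = 0.0053·Pd^0.26·e^(0.059·RH+f) = 0.09181 μm/a
  Cl⁻ term: 0.01025·534.4^0.27·exp(0.036·87+0.049·-14.5) = 0.6293
  sum: 0.09181 + 0.6293 → r_corr = 0.7212 μm/a
Long-term exponent b (ISO 9224 Table 2, B1) = 0.667
  D(9) = 0.7212 × 9^0.667 = 0.7212 × 4.33 = 3.123 μm

D(9) = 3.12 μm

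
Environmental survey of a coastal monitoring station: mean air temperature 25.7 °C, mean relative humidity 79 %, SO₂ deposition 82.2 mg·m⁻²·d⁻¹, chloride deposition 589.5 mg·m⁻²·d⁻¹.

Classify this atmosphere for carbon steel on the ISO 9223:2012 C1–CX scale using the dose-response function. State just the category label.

CX

carbon steel: temperature factor f = -0.054·(15.7) = -0.8478
  sulphur-dioxide contribution → 36.45 μm/a
  chloride contribution → 201.8 μm/a
  total first-year rate 238.3 μm/a
238 μm/a falls in (200, 700] for carbon steel → category CX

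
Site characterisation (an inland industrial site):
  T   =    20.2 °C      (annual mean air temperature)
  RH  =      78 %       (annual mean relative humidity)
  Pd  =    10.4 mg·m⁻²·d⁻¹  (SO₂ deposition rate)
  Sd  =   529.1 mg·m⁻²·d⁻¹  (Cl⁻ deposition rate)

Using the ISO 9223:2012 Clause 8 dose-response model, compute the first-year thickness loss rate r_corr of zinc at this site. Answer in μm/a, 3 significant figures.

zinc: temperature factor f = -0.071·(10.2) = -0.7242
  SO₂ term: 0.0129·10.4^0.44·exp(0.046·78-0.7242) = 0.6336
  Cl⁻ term: 0.0175·529.1^0.57·exp(0.008·78+0.085·20.2) = 6.488
  r_corr = 0.6336 + 6.488 = 7.122 μm/a

r_corr = 7.12 μm/a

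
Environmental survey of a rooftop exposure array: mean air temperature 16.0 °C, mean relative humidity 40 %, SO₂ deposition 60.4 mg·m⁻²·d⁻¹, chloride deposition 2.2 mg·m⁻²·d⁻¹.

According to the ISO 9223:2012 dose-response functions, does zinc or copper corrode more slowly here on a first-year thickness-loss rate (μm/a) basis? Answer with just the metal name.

zinc: temperature factor f = -0.071·(6.0) = -0.4260
  SO₂ term: 0.0129·60.4^0.44·exp(0.046·40-0.4260) = 0.3224
  Sd branch = 0.0175·Sd^0.57·e^(0.008·RH+0.085·T) = 0.1472 μm/a
  r_corr = 0.3224 + 0.1472 = 0.4695 μm/a
copper: T>10 °C ⇒ hinge -0.080·(16.0−10) = -0.4800
  Pd branch = 0.0053·Pd^0.26·e^(0.059·RH+f) = 0.1009 μm/a
  Cl⁻ term: 0.01025·2.2^0.27·exp(0.036·40+0.049·16.0) = 0.1172
  r_corr = 0.1009 + 0.1172 = 0.2181 μm/a
Ordering by μm/a: zinc (0.47) > copper (0.218)

copper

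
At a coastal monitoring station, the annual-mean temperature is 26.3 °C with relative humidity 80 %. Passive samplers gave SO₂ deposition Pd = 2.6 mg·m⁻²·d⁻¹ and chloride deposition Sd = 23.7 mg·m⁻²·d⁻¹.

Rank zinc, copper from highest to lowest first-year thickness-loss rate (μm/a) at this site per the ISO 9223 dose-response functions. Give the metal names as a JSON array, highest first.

["zinc", "copper"]

zinc: temperature factor f = -0.071·(16.3) = -1.1573
  SO₂ term: 0.0129·2.6^0.44·exp(0.046·80-1.1573) = 0.2448
  Cl⁻ term: 0.0175·23.7^0.57·exp(0.008·80+0.085·26.3) = 1.886
  r_corr = 0.2448 + 1.886 = 2.13 μm/a
copper: f(T) = -0.080·(T−10) [T>10 °C] = -1.3040
  SO₂ term: 0.0053·2.6^0.26·exp(0.059·80-1.3040) = 0.2069
  Sd branch = 0.01025·Sd^0.27·e^(0.036·RH+0.049·T) = 1.557 μm/a
  r_corr = 0.2069 + 1.557 = 1.764 μm/a
Ordering by μm/a: zinc (2.13) > copper (1.76)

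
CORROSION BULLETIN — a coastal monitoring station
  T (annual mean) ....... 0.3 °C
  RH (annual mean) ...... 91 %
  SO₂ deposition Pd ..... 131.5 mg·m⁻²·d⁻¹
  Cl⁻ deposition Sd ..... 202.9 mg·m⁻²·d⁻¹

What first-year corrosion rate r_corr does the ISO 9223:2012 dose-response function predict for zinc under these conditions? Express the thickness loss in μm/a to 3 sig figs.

zinc: temperature factor f = +0.038·(-9.7) = -0.3686
  sulphur-dioxide contribution → 5.021 μm/a
  chloride contribution → 0.7681 μm/a
  total first-year rate 5.789 μm/a

r_corr = 5.79 μm/a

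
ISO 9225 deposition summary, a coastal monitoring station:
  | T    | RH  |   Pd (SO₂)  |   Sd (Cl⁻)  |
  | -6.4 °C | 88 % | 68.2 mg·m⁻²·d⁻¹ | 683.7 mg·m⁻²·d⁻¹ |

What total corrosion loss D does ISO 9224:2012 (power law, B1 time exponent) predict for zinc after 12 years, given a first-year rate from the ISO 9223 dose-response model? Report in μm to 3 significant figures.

D(12) = 25.5 μm

zinc: T≤10 °C ⇒ hinge +0.038·(-6.4−10) = -0.6232
  sulphur-dioxide contribution → 2.54 μm/a
  chloride contribution → 0.848 μm/a
  total first-year rate 3.388 μm/a
Long-term exponent b (ISO 9224 Table 2, B1) = 0.813
  D(12) = 3.388 × 12^0.813 = 3.388 × 7.54 = 25.55 μm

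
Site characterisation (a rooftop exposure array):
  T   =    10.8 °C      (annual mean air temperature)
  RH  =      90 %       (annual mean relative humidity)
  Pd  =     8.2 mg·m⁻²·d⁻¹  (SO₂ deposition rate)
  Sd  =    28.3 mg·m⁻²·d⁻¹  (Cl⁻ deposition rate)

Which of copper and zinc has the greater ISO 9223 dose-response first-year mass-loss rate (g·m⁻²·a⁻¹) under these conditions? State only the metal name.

copper: f(T) = -0.080·(T−10) [T>10 °C] = -0.0640
  Pd branch = 0.0053·Pd^0.26·e^(0.059·RH+f) = 1.739 μm/a
  Sd branch = 0.01025·Sd^0.27·e^(0.036·RH+0.049·T) = 1.096 μm/a
  r_corr = 1.739 + 1.096 = 2.834 μm/a
  mass loss = 2.834 μm/a × 8.96 g/cm³ = 25.39 g·m⁻²·a⁻¹
zinc: f(T) = -0.071·(T−10) [T>10 °C] = -0.0568
  Pd branch = 0.0129·Pd^0.44·e^(0.046·RH+f) = 1.932 μm/a
  Cl⁻ term: 0.0175·28.3^0.57·exp(0.008·90+0.085·10.8) = 0.6052
  r_corr = 1.932 + 0.6052 = 2.537 μm/a
  mass loss = 2.537 μm/a × 7.14 g/cm³ = 18.12 g·m⁻²·a⁻¹
Ordering by g·m⁻²·a⁻¹: copper (25.4) > zinc (18.1)

copper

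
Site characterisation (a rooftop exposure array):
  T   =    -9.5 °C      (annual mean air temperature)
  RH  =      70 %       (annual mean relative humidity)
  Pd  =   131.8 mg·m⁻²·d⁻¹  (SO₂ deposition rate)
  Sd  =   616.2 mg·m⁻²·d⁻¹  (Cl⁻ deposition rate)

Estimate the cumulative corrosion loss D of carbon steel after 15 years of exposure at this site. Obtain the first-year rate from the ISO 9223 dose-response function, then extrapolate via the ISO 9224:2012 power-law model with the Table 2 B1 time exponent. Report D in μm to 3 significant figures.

carbon steel: T≤10 °C ⇒ hinge +0.150·(-9.5−10) = -2.9250
  sulphur-dioxide contribution → 4.876 μm/a
  chloride contribution → 37.71 μm/a
  total first-year rate 42.58 μm/a
Long-term exponent b (ISO 9224 Table 2, B1) = 0.523
  D(15) = 42.58 × 15^0.523 = 42.58 × 4.122 = 175.5 μm

D(15) = 176 μm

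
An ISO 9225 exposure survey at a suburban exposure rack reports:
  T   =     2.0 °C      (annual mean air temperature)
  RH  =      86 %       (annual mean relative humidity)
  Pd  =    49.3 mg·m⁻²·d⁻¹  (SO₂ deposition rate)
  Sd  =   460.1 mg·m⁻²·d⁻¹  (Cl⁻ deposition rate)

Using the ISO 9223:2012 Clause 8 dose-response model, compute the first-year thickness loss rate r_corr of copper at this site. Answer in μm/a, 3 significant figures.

r_corr = 2.16 μm/a

copper: temperature factor f = +0.126·(-8.0) = -1.0080
  Pd branch = 0.0053·Pd^0.26·e^(0.059·RH+f) = 0.8516 μm/a
  Sd branch = 0.01025·Sd^0.27·e^(0.036·RH+0.049·T) = 1.309 μm/a
  sum: 0.8516 + 1.309 → r_corr = 2.16 μm/a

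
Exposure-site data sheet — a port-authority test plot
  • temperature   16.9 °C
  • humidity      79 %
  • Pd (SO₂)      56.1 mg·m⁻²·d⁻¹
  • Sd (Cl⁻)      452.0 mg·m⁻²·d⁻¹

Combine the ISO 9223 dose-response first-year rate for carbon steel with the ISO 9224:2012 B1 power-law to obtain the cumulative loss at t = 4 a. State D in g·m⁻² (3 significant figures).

D(4) = 2.73e+03 g·m⁻²

carbon steel: f(T) = -0.054·(T−10) [T>10 °C] = -0.3726
  SO₂ term: 1.77·56.1^0.52·exp(0.02·79-0.3726) = 48.06
  Sd branch = 0.102·Sd^0.62·e^(0.033·RH+0.04·T) = 120.4 μm/a
  sum: 48.06 + 120.4 → r_corr = 168.4 μm/a
Power-law: D(4) = r_corr · 4^0.523
  D(4) = 168.4 × 4^0.523 = 168.4 × 2.065 = 347.8 μm
  Mass loss = 347.8 μm × 7.85 g/cm³ = 2730 g·m⁻²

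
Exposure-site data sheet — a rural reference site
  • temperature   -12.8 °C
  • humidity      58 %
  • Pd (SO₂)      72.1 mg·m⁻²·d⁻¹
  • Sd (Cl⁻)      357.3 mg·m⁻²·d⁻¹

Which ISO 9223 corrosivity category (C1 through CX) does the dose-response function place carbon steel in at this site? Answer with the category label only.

carbon steel: temperature factor f = +0.150·(-22.8) = -3.4200
  SO₂ term: 1.77·72.1^0.52·exp(0.02·58-3.4200) = 1.708
  Sd branch = 0.102·Sd^0.62·e^(0.033·RH+0.04·T) = 15.86 μm/a
  sum: 1.708 + 15.86 → r_corr = 17.57 μm/a
Category bounds: 1.3…25 μm/a bracket r_corr ⇒ C2

C2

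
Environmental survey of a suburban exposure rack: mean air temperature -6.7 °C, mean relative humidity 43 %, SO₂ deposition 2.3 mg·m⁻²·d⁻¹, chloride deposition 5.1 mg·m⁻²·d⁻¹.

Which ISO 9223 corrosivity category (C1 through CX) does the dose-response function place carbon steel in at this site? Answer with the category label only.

C2

carbon steel: T≤10 °C ⇒ hinge +0.150·(-6.7−10) = -2.5050
  Pd branch = 1.77·Pd^0.52·e^(0.02·RH+f) = 0.5268 μm/a
  Sd branch = 0.102·Sd^0.62·e^(0.033·RH+0.04·T) = 0.8855 μm/a
  sum: 0.5268 + 0.8855 → r_corr = 1.412 μm/a
1.41 μm/a falls in (1.3, 25] for carbon steel → category C2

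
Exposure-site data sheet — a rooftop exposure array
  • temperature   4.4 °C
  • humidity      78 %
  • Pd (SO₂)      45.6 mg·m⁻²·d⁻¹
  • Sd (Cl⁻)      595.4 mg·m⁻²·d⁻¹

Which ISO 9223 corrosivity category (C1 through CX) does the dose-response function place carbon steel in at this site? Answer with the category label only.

C5

carbon steel: temperature factor f = +0.150·(-5.6) = -0.8400
  sulphur-dioxide contribution → 26.5 μm/a
  chloride contribution → 83.81 μm/a
  ⇒ r_corr(carbon steel) = 110.3 μm/a
110 μm/a falls in (80, 200] for carbon steel → category C5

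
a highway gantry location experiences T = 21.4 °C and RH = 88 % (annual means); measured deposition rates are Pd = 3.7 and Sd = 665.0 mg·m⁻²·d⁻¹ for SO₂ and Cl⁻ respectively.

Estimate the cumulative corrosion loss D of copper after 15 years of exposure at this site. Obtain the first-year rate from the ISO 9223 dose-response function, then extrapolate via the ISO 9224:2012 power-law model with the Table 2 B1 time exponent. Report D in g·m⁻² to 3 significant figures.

copper: T>10 °C ⇒ hinge -0.080·(21.4−10) = -0.9120
  SO₂ term: 0.0053·3.7^0.26·exp(0.059·88-0.9120) = 0.538
  Sd branch = 0.01025·Sd^0.27·e^(0.036·RH+0.049·T) = 4.019 μm/a
  r_corr = 0.538 + 4.019 = 4.557 μm/a
Power-law: D(15) = r_corr · 15^0.667
  D(15) = 4.557 × 15^0.667 = 4.557 × 6.088 = 27.74 μm
  Mass loss = 27.74 μm × 8.96 g/cm³ = 248.6 g·m⁻²

D(15) = 249 g·m⁻²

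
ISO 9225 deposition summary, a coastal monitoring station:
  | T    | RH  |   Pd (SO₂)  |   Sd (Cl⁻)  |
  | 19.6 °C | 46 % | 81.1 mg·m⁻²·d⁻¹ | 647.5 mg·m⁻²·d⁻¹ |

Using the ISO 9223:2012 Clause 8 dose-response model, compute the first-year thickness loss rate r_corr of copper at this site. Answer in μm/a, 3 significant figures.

copper: temperature factor f = -0.080·(9.6) = -0.7680
  SO₂ term: 0.0053·81.1^0.26·exp(0.059·46-0.7680) = 0.1163
  Sd branch = 0.01025·Sd^0.27·e^(0.036·RH+0.049·T) = 0.8055 μm/a
  r_corr = 0.1163 + 0.8055 = 0.9218 μm/a

r_corr = 0.922 μm/a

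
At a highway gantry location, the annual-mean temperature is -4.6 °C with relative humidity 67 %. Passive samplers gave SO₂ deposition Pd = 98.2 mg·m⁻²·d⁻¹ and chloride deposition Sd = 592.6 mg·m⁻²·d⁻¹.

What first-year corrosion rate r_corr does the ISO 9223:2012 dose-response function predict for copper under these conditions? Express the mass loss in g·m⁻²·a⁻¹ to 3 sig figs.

r_corr = 5.88 g·m⁻²·a⁻¹

copper: T≤10 °C ⇒ hinge +0.126·(-4.6−10) = -1.8396
  sulphur-dioxide contribution → 0.1446 μm/a
  chloride contribution → 0.5117 μm/a
  total first-year rate 0.6562 μm/a
Convert to mass loss: 0.6562 μm/a × 8.96 g/cm³ = 5.88 g·m⁻²·a⁻¹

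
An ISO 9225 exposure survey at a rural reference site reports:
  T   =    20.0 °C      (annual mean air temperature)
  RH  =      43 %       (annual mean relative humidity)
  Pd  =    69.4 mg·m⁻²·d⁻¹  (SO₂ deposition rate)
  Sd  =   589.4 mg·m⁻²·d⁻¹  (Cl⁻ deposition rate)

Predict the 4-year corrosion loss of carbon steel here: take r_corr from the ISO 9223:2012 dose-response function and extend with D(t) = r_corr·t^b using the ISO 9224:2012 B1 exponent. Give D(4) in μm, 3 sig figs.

carbon steel: f(T) = -0.054·(T−10) [T>10 °C] = -0.5400
  SO₂ term: 1.77·69.4^0.52·exp(0.02·43-0.5400) = 22.1
  Cl⁻ term: 0.102·589.4^0.62·exp(0.033·43+0.04·20.0) = 48.97
  r_corr = 22.1 + 48.97 = 71.08 μm/a
Power-law: D(4) = r_corr · 4^0.523
  D(4) = 71.08 × 4^0.523 = 71.08 × 2.065 = 146.8 μm

D(4) = 147 μm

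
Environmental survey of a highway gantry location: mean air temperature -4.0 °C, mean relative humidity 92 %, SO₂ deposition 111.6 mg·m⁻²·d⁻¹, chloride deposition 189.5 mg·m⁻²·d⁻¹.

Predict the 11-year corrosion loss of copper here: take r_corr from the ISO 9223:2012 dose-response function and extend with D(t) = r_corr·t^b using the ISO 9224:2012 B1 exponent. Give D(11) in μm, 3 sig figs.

copper: temperature factor f = +0.126·(-14.0) = -1.7640
  SO₂ term: 0.0053·111.6^0.26·exp(0.059·92-1.7640) = 0.7046
  Cl⁻ term: 0.01025·189.5^0.27·exp(0.036·92+0.049·-4.0) = 0.9527
  r_corr = 0.7046 + 0.9527 = 1.657 μm/a
Power-law: D(11) = r_corr · 11^0.667
  D(11) = 1.657 × 11^0.667 = 1.657 × 4.95 = 8.203 μm

D(11) = 8.20 μm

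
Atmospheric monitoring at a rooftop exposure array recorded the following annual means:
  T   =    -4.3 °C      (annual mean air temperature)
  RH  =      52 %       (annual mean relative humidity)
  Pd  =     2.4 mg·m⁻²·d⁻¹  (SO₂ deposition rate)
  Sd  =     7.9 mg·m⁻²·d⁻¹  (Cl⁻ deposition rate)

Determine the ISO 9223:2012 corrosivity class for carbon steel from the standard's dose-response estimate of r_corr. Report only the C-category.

C2

carbon steel: temperature factor f = +0.150·(-14.3) = -2.1450
  sulphur-dioxide contribution → 0.9242 μm/a
  chloride contribution → 1.721 μm/a
  total first-year rate 2.645 μm/a
Category bounds: 1.3…25 μm/a bracket r_corr ⇒ C2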